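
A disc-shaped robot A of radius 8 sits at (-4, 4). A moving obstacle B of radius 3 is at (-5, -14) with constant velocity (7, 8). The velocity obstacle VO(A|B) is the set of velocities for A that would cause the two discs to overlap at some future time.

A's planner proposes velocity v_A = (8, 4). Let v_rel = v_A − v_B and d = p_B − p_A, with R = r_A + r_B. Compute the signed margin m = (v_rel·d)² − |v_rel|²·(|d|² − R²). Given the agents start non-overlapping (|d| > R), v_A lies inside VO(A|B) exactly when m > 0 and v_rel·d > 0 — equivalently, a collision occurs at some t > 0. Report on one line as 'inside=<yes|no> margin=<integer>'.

d = (-1, -18),  |d|² = 325;  R = 8+3 = 11,  c = 325−11² = 204
v_rel = (1, -4),  |v_rel|² = 17;  v_rel·d = (1)·(-1) + (-4)·(-18) = 71
17·t² − 142·t + 204 = 0  ⇒  m = 71² − 17·204 = 1573
m = 1573 > 0,  v_rel·d = 71 > 0  ⇒  inside

inside=yes margin=1573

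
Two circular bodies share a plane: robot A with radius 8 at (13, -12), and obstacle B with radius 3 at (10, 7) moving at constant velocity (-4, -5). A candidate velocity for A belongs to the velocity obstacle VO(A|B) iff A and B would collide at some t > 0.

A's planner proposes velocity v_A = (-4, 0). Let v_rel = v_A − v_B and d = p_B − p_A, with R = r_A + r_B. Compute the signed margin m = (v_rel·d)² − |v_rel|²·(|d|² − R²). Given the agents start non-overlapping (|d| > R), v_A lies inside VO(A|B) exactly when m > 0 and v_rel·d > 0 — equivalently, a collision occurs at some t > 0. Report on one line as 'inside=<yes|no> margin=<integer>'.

d = (-3, 19),  |d|² = 370;  R = 8+3 = 11,  c = 370−11² = 249
v_rel = (0, 5),  |v_rel|² = 25;  v_rel·d = (0)·(-3) + (5)·(19) = 95
25·t² − 190·t + 249 = 0  ⇒  m = 95² − 25·249 = 2800
m = 2800 > 0,  v_rel·d = 95 > 0  ⇒  inside

inside=yes margin=2800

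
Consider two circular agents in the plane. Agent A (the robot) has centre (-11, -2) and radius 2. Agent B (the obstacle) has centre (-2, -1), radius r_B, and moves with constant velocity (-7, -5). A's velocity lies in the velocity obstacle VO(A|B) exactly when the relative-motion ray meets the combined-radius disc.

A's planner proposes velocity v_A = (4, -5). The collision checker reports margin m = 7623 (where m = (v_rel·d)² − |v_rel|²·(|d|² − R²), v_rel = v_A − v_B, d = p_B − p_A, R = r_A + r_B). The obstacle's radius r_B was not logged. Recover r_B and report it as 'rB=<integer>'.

m = 7623
d = (9, 1);  v_rel = (11, 0),  |v_rel|² = 121
v_rel×d = (11)·(1) − (0)·(9) = 11
since m = R²·121 − 11²:  R² = (121 + 7623) / 121 = 64
R = √64 = 8  ⇒  r_B = 8 − 2 = 6

rB=6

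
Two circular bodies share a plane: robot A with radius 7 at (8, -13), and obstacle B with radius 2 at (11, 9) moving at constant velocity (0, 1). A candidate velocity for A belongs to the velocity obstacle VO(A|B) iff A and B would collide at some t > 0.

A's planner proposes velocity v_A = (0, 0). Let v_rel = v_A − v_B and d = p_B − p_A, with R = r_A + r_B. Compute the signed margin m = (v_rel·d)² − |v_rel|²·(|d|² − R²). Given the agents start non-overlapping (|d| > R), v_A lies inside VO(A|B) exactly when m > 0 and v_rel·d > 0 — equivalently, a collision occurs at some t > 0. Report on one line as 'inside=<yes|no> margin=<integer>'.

d = (3, 22),  |d|² = 493;  R = 7+2 = 9,  c = 493−9² = 412
v_rel = (0, -1),  |v_rel|² = 1;  v_rel·d = (0)·(3) + (-1)·(22) = -22
1·t² + 44·t + 412 = 0  ⇒  m = (-22)² − 1·412 = 72
m = 72 > 0,  v_rel·d = -22 < 0  ⇒  outside

inside=no margin=72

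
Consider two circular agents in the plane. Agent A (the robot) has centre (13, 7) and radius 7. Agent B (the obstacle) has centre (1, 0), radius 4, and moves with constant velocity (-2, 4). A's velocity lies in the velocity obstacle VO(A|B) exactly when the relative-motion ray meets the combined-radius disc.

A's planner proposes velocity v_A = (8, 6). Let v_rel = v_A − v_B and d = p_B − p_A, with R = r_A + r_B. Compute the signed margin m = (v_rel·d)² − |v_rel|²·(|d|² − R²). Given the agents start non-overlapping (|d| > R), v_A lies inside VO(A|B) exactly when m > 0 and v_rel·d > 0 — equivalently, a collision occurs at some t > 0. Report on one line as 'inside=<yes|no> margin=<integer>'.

d = (-12, -7),  |d|² = 193;  R = 7+4 = 11,  c = 193−11² = 72
v_rel = (10, 2),  |v_rel|² = 104;  v_rel·d = (10)·(-12) + (2)·(-7) = -134
104·t² + 268·t + 72 = 0  ⇒  m = (-134)² − 104·72 = 10468
m = 10468 > 0,  v_rel·d = -134 < 0  ⇒  outside

inside=no margin=10468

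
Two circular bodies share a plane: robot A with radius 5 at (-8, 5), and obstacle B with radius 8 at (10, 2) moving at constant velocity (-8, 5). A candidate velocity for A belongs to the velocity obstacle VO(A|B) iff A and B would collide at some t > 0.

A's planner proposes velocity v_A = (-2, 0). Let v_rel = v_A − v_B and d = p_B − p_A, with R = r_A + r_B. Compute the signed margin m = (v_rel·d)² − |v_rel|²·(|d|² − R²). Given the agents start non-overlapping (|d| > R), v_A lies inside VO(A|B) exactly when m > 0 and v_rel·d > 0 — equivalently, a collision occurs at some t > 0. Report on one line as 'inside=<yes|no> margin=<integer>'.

d = (18, -3),  |d|² = 333;  R = 5+8 = 13,  c = 333−13² = 164
v_rel = (6, -5),  |v_rel|² = 61;  v_rel·d = (6)·(18) + (-5)·(-3) = 123
61·t² − 246·t + 164 = 0  ⇒  m = 123² − 61·164 = 5125
m = 5125 > 0,  v_rel·d = 123 > 0  ⇒  inside

inside=yes margin=5125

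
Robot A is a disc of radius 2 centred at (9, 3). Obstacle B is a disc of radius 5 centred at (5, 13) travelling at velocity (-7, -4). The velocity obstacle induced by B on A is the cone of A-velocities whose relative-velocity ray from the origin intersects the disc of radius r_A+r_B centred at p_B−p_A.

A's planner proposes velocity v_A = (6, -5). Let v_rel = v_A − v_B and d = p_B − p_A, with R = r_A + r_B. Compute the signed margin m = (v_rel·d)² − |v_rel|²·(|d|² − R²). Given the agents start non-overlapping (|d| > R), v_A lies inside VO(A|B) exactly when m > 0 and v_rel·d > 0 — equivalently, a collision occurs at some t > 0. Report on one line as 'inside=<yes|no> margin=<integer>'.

d = (-4, 10),  |d|² = 116;  R = 2+5 = 7,  c = 116−7² = 67
v_rel = (13, -1),  |v_rel|² = 170;  v_rel·d = (13)·(-4) + (-1)·(10) = -62
170·t² + 124·t + 67 = 0  ⇒  m = (-62)² − 170·67 = -7546
m = -7546 < 0,  v_rel·d = -62 < 0  ⇒  outside

inside=no margin=-7546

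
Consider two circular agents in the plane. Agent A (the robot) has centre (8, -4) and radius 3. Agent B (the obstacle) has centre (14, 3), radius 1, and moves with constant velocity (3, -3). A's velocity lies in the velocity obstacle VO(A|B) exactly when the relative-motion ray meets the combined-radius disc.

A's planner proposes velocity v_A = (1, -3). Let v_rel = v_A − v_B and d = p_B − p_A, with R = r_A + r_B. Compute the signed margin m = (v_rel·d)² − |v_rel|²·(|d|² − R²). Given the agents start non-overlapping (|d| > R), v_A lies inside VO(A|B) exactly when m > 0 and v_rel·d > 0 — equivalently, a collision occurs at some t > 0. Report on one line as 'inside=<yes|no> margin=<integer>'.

d = (6, 7),  |d|² = 85;  R = 3+1 = 4,  c = 85−4² = 69
v_rel = (-2, 0),  |v_rel|² = 4;  v_rel·d = (-2)·(6) + (0)·(7) = -12
4·t² + 24·t + 69 = 0  ⇒  m = (-12)² − 4·69 = -132
m = -132 < 0,  v_rel·d = -12 < 0  ⇒  outside

inside=no margin=-132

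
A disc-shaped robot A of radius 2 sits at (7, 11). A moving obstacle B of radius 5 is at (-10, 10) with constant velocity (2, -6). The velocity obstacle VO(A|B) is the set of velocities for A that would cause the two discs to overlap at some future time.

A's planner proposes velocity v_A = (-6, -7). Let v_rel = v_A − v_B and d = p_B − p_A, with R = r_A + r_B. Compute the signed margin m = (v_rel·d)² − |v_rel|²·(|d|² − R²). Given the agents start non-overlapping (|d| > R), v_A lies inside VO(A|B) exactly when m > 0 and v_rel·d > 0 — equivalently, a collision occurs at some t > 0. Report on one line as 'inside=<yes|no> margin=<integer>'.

d = (-17, -1),  |d|² = 290;  R = 2+5 = 7,  c = 290−7² = 241
v_rel = (-8, -1),  |v_rel|² = 65;  v_rel·d = (-8)·(-17) + (-1)·(-1) = 137
65·t² − 274·t + 241 = 0  ⇒  m = 137² − 65·241 = 3104
m = 3104 > 0,  v_rel·d = 137 > 0  ⇒  inside

inside=yes margin=3104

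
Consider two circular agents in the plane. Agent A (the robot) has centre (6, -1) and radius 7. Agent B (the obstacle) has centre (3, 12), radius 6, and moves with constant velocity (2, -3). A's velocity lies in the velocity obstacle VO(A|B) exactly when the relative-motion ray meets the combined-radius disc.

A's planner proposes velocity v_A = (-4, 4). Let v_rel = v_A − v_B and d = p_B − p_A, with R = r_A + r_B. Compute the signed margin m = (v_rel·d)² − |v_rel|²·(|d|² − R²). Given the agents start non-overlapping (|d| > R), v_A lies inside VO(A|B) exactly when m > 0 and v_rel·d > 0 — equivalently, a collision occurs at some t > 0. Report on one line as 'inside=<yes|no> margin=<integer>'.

d = (-3, 13),  |d|² = 178;  R = 7+6 = 13,  c = 178−13² = 9
v_rel = (-6, 7),  |v_rel|² = 85;  v_rel·d = (-6)·(-3) + (7)·(13) = 109
85·t² − 218·t + 9 = 0  ⇒  m = 109² − 85·9 = 11116
m = 11116 > 0,  v_rel·d = 109 > 0  ⇒  inside

inside=yes margin=11116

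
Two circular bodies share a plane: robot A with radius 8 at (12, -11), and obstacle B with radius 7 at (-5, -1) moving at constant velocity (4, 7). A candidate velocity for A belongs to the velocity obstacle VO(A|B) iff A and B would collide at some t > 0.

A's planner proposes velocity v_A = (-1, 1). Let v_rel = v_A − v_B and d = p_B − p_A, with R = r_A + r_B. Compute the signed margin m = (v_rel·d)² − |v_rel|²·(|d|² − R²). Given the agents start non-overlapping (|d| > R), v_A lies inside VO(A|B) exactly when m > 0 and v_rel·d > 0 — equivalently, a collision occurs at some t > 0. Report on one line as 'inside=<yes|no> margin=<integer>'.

d = (-17, 10),  |d|² = 389;  R = 8+7 = 15,  c = 389−15² = 164
v_rel = (-5, -6),  |v_rel|² = 61;  v_rel·d = (-5)·(-17) + (-6)·(10) = 25
61·t² − 50·t + 164 = 0  ⇒  m = 25² − 61·164 = -9379
m = -9379 < 0,  v_rel·d = 25 > 0  ⇒  outside

inside=no margin=-9379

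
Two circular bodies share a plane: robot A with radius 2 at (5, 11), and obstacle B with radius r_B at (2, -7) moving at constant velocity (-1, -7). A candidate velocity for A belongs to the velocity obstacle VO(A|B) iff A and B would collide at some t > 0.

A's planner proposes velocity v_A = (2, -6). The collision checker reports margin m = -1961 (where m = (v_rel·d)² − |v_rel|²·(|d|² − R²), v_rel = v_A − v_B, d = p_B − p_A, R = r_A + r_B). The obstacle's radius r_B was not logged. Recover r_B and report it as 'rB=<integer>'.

m = -1961
d = (-3, -18);  v_rel = (3, 1),  |v_rel|² = 10
v_rel×d = (3)·(-18) − (1)·(-3) = -51
since m = R²·10 − (-51)²:  R² = (2601 + -1961) / 10 = 64
R = √64 = 8  ⇒  r_B = 8 − 2 = 6

rB=6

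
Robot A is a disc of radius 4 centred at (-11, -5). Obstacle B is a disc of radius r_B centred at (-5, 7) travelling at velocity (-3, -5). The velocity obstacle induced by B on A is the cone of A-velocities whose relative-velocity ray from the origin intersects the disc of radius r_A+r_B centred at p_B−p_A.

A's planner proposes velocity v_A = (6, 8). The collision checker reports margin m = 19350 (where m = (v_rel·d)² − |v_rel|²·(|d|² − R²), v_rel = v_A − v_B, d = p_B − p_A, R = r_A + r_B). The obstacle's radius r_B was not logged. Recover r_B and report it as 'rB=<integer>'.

m = 19350
d = (6, 12);  v_rel = (9, 13),  |v_rel|² = 250
v_rel×d = (9)·(12) − (13)·(6) = 30
since m = R²·250 − 30²:  R² = (900 + 19350) / 250 = 81
R = √81 = 9  ⇒  r_B = 9 − 4 = 5

rB=5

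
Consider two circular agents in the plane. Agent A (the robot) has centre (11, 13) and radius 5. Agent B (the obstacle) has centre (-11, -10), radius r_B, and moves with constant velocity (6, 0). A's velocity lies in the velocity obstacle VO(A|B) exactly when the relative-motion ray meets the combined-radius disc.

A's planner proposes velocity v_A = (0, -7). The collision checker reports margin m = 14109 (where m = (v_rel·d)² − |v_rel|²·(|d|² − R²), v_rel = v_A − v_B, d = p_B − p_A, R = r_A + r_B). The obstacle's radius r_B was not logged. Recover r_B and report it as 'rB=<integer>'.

m = 14109
d = (-22, -23);  v_rel = (-6, -7),  |v_rel|² = 85
v_rel×d = (-6)·(-23) − (-7)·(-22) = -16
since m = R²·85 − (-16)²:  R² = (256 + 14109) / 85 = 169
R = √169 = 13  ⇒  r_B = 13 − 5 = 8

rB=8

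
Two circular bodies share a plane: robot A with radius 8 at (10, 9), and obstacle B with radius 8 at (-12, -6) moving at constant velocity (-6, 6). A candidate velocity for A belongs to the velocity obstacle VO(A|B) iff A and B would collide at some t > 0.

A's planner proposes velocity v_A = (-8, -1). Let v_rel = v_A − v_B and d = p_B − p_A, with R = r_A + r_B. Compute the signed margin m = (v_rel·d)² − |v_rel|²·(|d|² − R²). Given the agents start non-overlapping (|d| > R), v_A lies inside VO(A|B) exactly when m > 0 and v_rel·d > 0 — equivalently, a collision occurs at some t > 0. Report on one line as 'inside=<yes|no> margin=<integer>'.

d = (-22, -15),  |d|² = 709;  R = 8+8 = 16,  c = 709−16² = 453
v_rel = (-2, -7),  |v_rel|² = 53;  v_rel·d = (-2)·(-22) + (-7)·(-15) = 149
53·t² − 298·t + 453 = 0  ⇒  m = 149² − 53·453 = -1808
m = -1808 < 0,  v_rel·d = 149 > 0  ⇒  outside

inside=no margin=-1808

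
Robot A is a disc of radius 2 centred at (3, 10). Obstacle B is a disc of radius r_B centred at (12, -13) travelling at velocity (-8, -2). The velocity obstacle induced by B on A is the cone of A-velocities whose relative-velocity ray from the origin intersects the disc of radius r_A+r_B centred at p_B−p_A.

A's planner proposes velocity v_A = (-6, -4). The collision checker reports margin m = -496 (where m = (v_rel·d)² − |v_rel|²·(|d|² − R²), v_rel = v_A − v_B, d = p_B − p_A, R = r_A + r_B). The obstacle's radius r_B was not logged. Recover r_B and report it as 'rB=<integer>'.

m = -496
d = (9, -23);  v_rel = (2, -2),  |v_rel|² = 8
v_rel×d = (2)·(-23) − (-2)·(9) = -28
since m = R²·8 − (-28)²:  R² = (784 + -496) / 8 = 36
R = √36 = 6  ⇒  r_B = 6 − 2 = 4

rB=4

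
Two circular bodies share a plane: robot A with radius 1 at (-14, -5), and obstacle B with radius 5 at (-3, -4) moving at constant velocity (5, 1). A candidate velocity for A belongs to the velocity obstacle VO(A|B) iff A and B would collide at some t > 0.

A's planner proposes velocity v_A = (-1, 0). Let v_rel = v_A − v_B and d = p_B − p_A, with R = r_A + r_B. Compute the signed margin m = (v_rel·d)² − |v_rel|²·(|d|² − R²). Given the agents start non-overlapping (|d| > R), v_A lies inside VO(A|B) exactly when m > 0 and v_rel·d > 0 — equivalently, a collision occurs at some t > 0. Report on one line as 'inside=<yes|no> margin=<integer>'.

d = (11, 1),  |d|² = 122;  R = 1+5 = 6,  c = 122−6² = 86
v_rel = (-6, -1),  |v_rel|² = 37;  v_rel·d = (-6)·(11) + (-1)·(1) = -67
37·t² + 134·t + 86 = 0  ⇒  m = (-67)² − 37·86 = 1307
m = 1307 > 0,  v_rel·d = -67 < 0  ⇒  outside

inside=no margin=1307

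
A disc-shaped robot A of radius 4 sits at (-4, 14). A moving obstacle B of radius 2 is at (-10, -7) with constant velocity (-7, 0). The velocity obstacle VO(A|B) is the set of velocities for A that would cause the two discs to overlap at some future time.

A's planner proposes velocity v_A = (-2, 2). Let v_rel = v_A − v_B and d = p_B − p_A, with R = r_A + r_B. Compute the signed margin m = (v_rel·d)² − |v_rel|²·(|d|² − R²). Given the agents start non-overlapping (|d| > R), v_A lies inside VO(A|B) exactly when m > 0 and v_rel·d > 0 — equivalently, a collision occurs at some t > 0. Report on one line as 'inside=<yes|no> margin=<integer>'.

d = (-6, -21),  |d|² = 477;  R = 4+2 = 6,  c = 477−6² = 441
v_rel = (5, 2),  |v_rel|² = 29;  v_rel·d = (5)·(-6) + (2)·(-21) = -72
29·t² + 144·t + 441 = 0  ⇒  m = (-72)² − 29·441 = -7605
m = -7605 < 0,  v_rel·d = -72 < 0  ⇒  outside

inside=no margin=-7605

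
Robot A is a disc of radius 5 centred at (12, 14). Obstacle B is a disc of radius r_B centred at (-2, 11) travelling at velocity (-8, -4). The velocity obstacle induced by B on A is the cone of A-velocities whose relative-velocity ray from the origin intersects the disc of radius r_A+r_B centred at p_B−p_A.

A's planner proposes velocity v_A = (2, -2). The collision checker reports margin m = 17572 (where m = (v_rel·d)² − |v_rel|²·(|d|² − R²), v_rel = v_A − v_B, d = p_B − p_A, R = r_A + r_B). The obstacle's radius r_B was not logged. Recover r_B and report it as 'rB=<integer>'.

m = 17572
d = (-14, -3);  v_rel = (10, 2),  |v_rel|² = 104
v_rel×d = (10)·(-3) − (2)·(-14) = -2
since m = R²·104 − (-2)²:  R² = (4 + 17572) / 104 = 169
R = √169 = 13  ⇒  r_B = 13 − 5 = 8

rB=8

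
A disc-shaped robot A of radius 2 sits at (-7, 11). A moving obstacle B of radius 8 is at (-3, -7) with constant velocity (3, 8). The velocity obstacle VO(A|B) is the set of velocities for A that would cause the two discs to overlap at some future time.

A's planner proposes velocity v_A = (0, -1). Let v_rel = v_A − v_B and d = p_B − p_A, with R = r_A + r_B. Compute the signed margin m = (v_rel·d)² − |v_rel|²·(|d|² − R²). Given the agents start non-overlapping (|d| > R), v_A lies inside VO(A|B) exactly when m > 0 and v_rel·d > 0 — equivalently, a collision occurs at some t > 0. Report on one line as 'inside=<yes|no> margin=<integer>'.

d = (4, -18),  |d|² = 340;  R = 2+8 = 10,  c = 340−10² = 240
v_rel = (-3, -9),  |v_rel|² = 90;  v_rel·d = (-3)·(4) + (-9)·(-18) = 150
90·t² − 300·t + 240 = 0  ⇒  m = 150² − 90·240 = 900
m = 900 > 0,  v_rel·d = 150 > 0  ⇒  inside

inside=yes margin=900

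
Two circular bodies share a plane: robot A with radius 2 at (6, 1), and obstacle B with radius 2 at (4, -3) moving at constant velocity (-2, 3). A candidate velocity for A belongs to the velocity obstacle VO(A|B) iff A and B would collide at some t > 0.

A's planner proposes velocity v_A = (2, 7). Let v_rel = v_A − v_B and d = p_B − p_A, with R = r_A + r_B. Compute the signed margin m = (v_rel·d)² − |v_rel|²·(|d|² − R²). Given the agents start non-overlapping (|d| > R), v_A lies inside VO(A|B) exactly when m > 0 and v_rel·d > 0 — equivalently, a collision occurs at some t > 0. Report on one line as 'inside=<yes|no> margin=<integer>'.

d = (-2, -4),  |d|² = 20;  R = 2+2 = 4,  c = 20−4² = 4
v_rel = (4, 4),  |v_rel|² = 32;  v_rel·d = (4)·(-2) + (4)·(-4) = -24
32·t² + 48·t + 4 = 0  ⇒  m = (-24)² − 32·4 = 448
m = 448 > 0,  v_rel·d = -24 < 0  ⇒  outside

inside=no margin=448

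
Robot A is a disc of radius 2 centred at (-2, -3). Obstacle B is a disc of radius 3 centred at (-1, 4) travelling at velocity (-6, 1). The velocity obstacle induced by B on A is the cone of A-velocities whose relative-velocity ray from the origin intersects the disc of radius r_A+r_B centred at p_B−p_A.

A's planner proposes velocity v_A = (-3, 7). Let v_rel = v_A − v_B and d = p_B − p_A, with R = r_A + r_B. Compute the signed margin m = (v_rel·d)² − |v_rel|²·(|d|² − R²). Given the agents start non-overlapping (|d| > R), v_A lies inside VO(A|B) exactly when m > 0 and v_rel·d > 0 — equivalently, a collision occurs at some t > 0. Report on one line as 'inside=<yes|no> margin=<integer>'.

d = (1, 7),  |d|² = 50;  R = 2+3 = 5,  c = 50−5² = 25
v_rel = (3, 6),  |v_rel|² = 45;  v_rel·d = (3)·(1) + (6)·(7) = 45
45·t² − 90·t + 25 = 0  ⇒  m = 45² − 45·25 = 900
m = 900 > 0,  v_rel·d = 45 > 0  ⇒  inside

inside=yes margin=900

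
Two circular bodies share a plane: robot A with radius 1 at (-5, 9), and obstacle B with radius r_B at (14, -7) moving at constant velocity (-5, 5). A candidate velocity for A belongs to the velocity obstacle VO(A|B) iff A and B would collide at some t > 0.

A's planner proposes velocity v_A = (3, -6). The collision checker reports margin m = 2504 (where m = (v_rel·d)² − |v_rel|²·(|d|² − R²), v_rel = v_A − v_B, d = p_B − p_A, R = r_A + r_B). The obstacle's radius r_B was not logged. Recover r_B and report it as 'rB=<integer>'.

m = 2504
d = (19, -16);  v_rel = (8, -11),  |v_rel|² = 185
v_rel×d = (8)·(-16) − (-11)·(19) = 81
since m = R²·185 − 81²:  R² = (6561 + 2504) / 185 = 49
R = √49 = 7  ⇒  r_B = 7 − 1 = 6

rB=6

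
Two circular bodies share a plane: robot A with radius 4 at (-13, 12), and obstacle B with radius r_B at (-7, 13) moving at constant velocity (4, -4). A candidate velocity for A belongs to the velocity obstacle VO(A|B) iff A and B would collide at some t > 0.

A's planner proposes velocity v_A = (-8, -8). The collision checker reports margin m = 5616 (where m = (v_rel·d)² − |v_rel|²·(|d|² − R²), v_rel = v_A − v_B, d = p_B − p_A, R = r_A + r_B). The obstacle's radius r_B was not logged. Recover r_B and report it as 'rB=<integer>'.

m = 5616
d = (6, 1);  v_rel = (-12, -4),  |v_rel|² = 160
v_rel×d = (-12)·(1) − (-4)·(6) = 12
since m = R²·160 − 12²:  R² = (144 + 5616) / 160 = 36
R = √36 = 6  ⇒  r_B = 6 − 4 = 2

rB=2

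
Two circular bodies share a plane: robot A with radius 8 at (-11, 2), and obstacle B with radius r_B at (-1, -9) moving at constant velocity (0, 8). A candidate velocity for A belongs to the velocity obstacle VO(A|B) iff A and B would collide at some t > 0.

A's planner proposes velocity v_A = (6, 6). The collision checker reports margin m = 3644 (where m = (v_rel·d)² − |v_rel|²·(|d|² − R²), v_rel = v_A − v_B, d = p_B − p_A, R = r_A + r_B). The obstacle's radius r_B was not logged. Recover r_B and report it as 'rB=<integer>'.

m = 3644
d = (10, -11);  v_rel = (6, -2),  |v_rel|² = 40
v_rel×d = (6)·(-11) − (-2)·(10) = -46
since m = R²·40 − (-46)²:  R² = (2116 + 3644) / 40 = 144
R = √144 = 12  ⇒  r_B = 12 − 8 = 4

rB=4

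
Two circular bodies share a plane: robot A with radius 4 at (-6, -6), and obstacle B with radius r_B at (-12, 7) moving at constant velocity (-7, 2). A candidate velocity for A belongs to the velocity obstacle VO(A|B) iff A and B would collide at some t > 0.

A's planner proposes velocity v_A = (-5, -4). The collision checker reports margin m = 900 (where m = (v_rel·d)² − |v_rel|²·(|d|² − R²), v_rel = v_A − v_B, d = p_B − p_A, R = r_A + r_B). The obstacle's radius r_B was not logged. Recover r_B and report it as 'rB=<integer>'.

m = 900
d = (-6, 13);  v_rel = (2, -6),  |v_rel|² = 40
v_rel×d = (2)·(13) − (-6)·(-6) = -10
since m = R²·40 − (-10)²:  R² = (100 + 900) / 40 = 25
R = √25 = 5  ⇒  r_B = 5 − 4 = 1

rB=1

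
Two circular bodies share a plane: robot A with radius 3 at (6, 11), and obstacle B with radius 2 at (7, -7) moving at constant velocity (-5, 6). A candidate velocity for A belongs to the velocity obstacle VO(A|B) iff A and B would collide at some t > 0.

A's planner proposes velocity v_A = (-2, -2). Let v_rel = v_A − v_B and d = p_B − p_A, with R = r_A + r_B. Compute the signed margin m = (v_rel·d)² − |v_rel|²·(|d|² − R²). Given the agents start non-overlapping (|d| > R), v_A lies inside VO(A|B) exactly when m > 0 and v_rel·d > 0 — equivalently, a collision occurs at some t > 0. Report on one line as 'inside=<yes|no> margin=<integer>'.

d = (1, -18),  |d|² = 325;  R = 3+2 = 5,  c = 325−5² = 300
v_rel = (3, -8),  |v_rel|² = 73;  v_rel·d = (3)·(1) + (-8)·(-18) = 147
73·t² − 294·t + 300 = 0  ⇒  m = 147² − 73·300 = -291
m = -291 < 0,  v_rel·d = 147 > 0  ⇒  outside

inside=no margin=-291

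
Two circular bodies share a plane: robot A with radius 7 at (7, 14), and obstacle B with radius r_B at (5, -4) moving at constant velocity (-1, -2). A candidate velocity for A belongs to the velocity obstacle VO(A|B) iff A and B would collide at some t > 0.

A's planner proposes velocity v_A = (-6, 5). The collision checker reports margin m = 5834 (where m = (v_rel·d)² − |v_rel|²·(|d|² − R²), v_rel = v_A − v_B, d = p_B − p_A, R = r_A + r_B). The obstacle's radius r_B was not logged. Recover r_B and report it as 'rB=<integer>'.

m = 5834
d = (-2, -18);  v_rel = (-5, 7),  |v_rel|² = 74
v_rel×d = (-5)·(-18) − (7)·(-2) = 104
since m = R²·74 − 104²:  R² = (10816 + 5834) / 74 = 225
R = √225 = 15  ⇒  r_B = 15 − 7 = 8

rB=8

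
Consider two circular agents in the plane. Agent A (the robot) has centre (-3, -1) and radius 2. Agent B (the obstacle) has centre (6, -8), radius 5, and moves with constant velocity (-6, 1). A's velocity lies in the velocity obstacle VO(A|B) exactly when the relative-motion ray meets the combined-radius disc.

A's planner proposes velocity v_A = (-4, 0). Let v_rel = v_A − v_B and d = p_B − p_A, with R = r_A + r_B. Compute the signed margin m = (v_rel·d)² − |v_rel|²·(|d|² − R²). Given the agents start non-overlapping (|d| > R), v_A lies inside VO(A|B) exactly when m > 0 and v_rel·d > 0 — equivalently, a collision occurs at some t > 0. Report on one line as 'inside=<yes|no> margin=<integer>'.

d = (9, -7),  |d|² = 130;  R = 2+5 = 7,  c = 130−7² = 81
v_rel = (2, -1),  |v_rel|² = 5;  v_rel·d = (2)·(9) + (-1)·(-7) = 25
5·t² − 50·t + 81 = 0  ⇒  m = 25² − 5·81 = 220
m = 220 > 0,  v_rel·d = 25 > 0  ⇒  inside

inside=yes margin=220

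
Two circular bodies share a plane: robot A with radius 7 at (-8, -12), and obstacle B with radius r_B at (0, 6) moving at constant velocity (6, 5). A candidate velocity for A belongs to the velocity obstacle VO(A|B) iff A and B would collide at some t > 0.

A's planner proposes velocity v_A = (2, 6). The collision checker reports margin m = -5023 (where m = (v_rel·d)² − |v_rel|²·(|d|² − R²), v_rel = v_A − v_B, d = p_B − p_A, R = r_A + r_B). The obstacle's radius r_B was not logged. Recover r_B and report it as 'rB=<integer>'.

m = -5023
d = (8, 18);  v_rel = (-4, 1),  |v_rel|² = 17
v_rel×d = (-4)·(18) − (1)·(8) = -80
since m = R²·17 − (-80)²:  R² = (6400 + -5023) / 17 = 81
R = √81 = 9  ⇒  r_B = 9 − 7 = 2

rB=2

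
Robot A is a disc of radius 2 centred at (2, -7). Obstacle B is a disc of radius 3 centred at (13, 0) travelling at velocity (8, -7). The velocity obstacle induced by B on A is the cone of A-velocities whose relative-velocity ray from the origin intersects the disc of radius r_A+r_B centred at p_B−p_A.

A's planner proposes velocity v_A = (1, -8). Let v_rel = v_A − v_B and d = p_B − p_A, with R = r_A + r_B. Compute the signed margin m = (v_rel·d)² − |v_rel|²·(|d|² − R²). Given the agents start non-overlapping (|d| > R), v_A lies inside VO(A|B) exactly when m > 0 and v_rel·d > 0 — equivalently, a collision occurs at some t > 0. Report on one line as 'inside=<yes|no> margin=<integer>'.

d = (11, 7),  |d|² = 170;  R = 2+3 = 5,  c = 170−5² = 145
v_rel = (-7, -1),  |v_rel|² = 50;  v_rel·d = (-7)·(11) + (-1)·(7) = -84
50·t² + 168·t + 145 = 0  ⇒  m = (-84)² − 50·145 = -194
m = -194 < 0,  v_rel·d = -84 < 0  ⇒  outside

inside=no margin=-194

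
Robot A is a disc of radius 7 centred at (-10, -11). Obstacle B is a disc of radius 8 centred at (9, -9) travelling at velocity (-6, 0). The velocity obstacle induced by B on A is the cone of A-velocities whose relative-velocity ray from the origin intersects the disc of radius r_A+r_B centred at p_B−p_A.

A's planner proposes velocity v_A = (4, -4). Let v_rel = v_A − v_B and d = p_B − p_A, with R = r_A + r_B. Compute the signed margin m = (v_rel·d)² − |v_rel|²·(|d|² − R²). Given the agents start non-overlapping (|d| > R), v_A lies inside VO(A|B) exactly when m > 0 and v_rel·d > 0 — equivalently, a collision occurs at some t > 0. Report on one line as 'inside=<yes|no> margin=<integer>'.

d = (19, 2),  |d|² = 365;  R = 7+8 = 15,  c = 365−15² = 140
v_rel = (10, -4),  |v_rel|² = 116;  v_rel·d = (10)·(19) + (-4)·(2) = 182
116·t² − 364·t + 140 = 0  ⇒  m = 182² − 116·140 = 16884
m = 16884 > 0,  v_rel·d = 182 > 0  ⇒  inside

inside=yes margin=16884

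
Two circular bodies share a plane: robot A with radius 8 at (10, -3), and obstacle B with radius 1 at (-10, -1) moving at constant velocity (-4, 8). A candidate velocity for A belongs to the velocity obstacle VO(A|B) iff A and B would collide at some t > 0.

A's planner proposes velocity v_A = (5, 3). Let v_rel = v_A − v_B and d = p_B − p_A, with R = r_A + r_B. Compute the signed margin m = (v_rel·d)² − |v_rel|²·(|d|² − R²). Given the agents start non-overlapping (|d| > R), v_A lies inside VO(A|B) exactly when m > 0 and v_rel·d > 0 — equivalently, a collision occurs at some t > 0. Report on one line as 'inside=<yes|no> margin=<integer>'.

d = (-20, 2),  |d|² = 404;  R = 8+1 = 9,  c = 404−9² = 323
v_rel = (9, -5),  |v_rel|² = 106;  v_rel·d = (9)·(-20) + (-5)·(2) = -190
106·t² + 380·t + 323 = 0  ⇒  m = (-190)² − 106·323 = 1862
m = 1862 > 0,  v_rel·d = -190 < 0  ⇒  outside

inside=no margin=1862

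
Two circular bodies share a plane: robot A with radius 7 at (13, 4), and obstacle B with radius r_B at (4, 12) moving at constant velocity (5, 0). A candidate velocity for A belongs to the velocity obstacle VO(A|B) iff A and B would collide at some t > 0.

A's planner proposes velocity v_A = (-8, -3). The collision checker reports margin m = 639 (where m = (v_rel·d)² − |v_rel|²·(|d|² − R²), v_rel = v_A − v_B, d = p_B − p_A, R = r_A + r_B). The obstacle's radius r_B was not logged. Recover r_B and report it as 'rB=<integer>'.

m = 639
d = (-9, 8);  v_rel = (-13, -3),  |v_rel|² = 178
v_rel×d = (-13)·(8) − (-3)·(-9) = -131
since m = R²·178 − (-131)²:  R² = (17161 + 639) / 178 = 100
R = √100 = 10  ⇒  r_B = 10 − 7 = 3

rB=3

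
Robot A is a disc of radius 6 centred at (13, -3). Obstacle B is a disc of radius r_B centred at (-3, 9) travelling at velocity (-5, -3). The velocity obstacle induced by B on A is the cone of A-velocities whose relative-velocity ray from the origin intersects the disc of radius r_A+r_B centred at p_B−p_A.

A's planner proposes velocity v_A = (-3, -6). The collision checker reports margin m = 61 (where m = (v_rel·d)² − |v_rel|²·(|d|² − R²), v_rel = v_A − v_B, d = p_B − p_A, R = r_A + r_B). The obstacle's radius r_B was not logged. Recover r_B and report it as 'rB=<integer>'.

m = 61
d = (-16, 12);  v_rel = (2, -3),  |v_rel|² = 13
v_rel×d = (2)·(12) − (-3)·(-16) = -24
since m = R²·13 − (-24)²:  R² = (576 + 61) / 13 = 49
R = √49 = 7  ⇒  r_B = 7 − 6 = 1

rB=1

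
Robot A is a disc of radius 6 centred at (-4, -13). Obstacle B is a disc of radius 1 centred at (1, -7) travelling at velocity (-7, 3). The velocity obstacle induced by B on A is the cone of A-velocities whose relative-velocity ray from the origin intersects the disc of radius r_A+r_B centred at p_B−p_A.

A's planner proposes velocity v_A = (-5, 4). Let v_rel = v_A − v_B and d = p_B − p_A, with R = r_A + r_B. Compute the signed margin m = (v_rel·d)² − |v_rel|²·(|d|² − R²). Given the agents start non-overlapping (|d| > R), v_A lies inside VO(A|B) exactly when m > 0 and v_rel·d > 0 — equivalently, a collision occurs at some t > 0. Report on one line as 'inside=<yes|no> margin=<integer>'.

d = (5, 6),  |d|² = 61;  R = 6+1 = 7,  c = 61−7² = 12
v_rel = (2, 1),  |v_rel|² = 5;  v_rel·d = (2)·(5) + (1)·(6) = 16
5·t² − 32·t + 12 = 0  ⇒  m = 16² − 5·12 = 196
m = 196 > 0,  v_rel·d = 16 > 0  ⇒  inside

inside=yes margin=196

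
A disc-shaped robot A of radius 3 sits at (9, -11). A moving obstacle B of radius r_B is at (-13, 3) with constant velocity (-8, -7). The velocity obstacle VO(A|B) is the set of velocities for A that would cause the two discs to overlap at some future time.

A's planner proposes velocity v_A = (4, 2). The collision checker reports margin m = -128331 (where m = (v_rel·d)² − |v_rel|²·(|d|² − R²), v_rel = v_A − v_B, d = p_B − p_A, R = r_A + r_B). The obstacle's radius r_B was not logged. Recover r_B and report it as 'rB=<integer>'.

m = -128331
d = (-22, 14);  v_rel = (12, 9),  |v_rel|² = 225
v_rel×d = (12)·(14) − (9)·(-22) = 366
since m = R²·225 − 366²:  R² = (133956 + -128331) / 225 = 25
R = √25 = 5  ⇒  r_B = 5 − 3 = 2

rB=2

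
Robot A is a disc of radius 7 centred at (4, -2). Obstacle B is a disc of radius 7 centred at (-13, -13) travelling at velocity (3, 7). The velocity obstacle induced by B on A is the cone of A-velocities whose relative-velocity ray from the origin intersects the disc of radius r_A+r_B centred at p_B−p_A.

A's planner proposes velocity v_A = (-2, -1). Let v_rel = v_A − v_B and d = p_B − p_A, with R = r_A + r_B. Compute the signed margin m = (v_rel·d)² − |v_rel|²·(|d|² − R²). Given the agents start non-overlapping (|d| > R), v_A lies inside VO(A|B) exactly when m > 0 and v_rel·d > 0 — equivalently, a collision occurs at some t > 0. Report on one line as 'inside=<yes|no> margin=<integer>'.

d = (-17, -11),  |d|² = 410;  R = 7+7 = 14,  c = 410−14² = 214
v_rel = (-5, -8),  |v_rel|² = 89;  v_rel·d = (-5)·(-17) + (-8)·(-11) = 173
89·t² − 346·t + 214 = 0  ⇒  m = 173² − 89·214 = 10883
m = 10883 > 0,  v_rel·d = 173 > 0  ⇒  inside

inside=yes margin=10883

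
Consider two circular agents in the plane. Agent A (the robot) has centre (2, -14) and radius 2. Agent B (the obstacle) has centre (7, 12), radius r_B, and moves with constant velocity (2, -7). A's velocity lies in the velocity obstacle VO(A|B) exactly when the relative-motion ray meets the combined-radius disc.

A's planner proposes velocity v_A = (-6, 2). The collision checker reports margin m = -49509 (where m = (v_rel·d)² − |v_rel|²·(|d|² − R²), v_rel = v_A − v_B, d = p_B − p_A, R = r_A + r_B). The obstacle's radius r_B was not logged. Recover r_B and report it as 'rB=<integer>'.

m = -49509
d = (5, 26);  v_rel = (-8, 9),  |v_rel|² = 145
v_rel×d = (-8)·(26) − (9)·(5) = -253
since m = R²·145 − (-253)²:  R² = (64009 + -49509) / 145 = 100
R = √100 = 10  ⇒  r_B = 10 − 2 = 8

rB=8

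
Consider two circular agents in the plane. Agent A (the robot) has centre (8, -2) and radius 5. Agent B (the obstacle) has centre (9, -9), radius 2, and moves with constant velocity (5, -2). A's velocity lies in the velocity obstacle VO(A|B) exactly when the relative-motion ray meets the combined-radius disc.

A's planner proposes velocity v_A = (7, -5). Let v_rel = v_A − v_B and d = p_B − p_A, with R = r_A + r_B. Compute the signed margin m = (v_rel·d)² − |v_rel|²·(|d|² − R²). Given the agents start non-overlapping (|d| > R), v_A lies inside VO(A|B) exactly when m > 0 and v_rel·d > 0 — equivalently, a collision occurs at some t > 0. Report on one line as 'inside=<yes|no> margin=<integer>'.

d = (1, -7),  |d|² = 50;  R = 5+2 = 7,  c = 50−7² = 1
v_rel = (2, -3),  |v_rel|² = 13;  v_rel·d = (2)·(1) + (-3)·(-7) = 23
13·t² − 46·t + 1 = 0  ⇒  m = 23² − 13·1 = 516
m = 516 > 0,  v_rel·d = 23 > 0  ⇒  inside

inside=yes margin=516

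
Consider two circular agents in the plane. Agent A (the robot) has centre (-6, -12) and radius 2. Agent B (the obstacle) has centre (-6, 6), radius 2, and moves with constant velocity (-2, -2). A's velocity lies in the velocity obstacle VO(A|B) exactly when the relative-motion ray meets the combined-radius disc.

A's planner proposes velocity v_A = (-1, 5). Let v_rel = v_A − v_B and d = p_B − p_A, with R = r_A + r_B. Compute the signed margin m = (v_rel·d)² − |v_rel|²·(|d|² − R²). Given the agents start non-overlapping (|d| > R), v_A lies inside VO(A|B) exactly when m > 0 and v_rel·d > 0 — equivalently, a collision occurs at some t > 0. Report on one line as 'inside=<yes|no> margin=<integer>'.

d = (0, 18),  |d|² = 324;  R = 2+2 = 4,  c = 324−4² = 308
v_rel = (1, 7),  |v_rel|² = 50;  v_rel·d = (1)·(0) + (7)·(18) = 126
50·t² − 252·t + 308 = 0  ⇒  m = 126² − 50·308 = 476
m = 476 > 0,  v_rel·d = 126 > 0  ⇒  inside

inside=yes margin=476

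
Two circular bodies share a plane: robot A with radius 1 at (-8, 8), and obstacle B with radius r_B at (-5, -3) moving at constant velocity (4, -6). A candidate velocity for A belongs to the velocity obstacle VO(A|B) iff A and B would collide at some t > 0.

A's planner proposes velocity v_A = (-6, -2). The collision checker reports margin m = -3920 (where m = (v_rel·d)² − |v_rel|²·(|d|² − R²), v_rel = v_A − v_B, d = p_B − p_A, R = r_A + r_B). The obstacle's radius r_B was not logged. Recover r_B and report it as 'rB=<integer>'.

m = -3920
d = (3, -11);  v_rel = (-10, 4),  |v_rel|² = 116
v_rel×d = (-10)·(-11) − (4)·(3) = 98
since m = R²·116 − 98²:  R² = (9604 + -3920) / 116 = 49
R = √49 = 7  ⇒  r_B = 7 − 1 = 6

rB=6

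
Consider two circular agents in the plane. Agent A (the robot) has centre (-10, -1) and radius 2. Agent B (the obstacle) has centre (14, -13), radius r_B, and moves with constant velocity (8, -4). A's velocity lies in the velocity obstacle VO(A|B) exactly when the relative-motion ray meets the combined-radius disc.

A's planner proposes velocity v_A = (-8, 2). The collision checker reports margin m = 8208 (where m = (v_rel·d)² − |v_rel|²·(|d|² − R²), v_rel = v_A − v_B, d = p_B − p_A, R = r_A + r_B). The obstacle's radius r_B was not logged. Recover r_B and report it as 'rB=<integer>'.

m = 8208
d = (24, -12);  v_rel = (-16, 6),  |v_rel|² = 292
v_rel×d = (-16)·(-12) − (6)·(24) = 48
since m = R²·292 − 48²:  R² = (2304 + 8208) / 292 = 36
R = √36 = 6  ⇒  r_B = 6 − 2 = 4

rB=4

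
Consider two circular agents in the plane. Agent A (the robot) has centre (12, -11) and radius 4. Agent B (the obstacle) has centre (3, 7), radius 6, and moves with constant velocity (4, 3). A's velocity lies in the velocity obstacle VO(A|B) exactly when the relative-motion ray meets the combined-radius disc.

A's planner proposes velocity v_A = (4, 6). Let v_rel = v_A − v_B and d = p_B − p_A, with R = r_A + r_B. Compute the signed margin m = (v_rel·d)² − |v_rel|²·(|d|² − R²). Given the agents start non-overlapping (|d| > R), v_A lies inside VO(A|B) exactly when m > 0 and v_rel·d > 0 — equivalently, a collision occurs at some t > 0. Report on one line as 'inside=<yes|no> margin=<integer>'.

d = (-9, 18),  |d|² = 405;  R = 4+6 = 10,  c = 405−10² = 305
v_rel = (0, 3),  |v_rel|² = 9;  v_rel·d = (0)·(-9) + (3)·(18) = 54
9·t² − 108·t + 305 = 0  ⇒  m = 54² − 9·305 = 171
m = 171 > 0,  v_rel·d = 54 > 0  ⇒  inside

inside=yes margin=171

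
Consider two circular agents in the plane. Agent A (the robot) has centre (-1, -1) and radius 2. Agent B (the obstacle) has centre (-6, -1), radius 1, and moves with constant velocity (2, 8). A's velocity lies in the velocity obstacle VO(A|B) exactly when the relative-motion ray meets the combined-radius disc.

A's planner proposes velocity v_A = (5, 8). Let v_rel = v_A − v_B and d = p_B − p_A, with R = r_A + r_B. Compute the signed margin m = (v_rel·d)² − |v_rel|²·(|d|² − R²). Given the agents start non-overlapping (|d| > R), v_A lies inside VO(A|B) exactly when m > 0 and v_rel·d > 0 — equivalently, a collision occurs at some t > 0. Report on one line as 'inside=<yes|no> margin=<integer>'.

d = (-5, 0),  |d|² = 25;  R = 2+1 = 3,  c = 25−3² = 16
v_rel = (3, 0),  |v_rel|² = 9;  v_rel·d = (3)·(-5) + (0)·(0) = -15
9·t² + 30·t + 16 = 0  ⇒  m = (-15)² − 9·16 = 81
m = 81 > 0,  v_rel·d = -15 < 0  ⇒  outside

inside=no margin=81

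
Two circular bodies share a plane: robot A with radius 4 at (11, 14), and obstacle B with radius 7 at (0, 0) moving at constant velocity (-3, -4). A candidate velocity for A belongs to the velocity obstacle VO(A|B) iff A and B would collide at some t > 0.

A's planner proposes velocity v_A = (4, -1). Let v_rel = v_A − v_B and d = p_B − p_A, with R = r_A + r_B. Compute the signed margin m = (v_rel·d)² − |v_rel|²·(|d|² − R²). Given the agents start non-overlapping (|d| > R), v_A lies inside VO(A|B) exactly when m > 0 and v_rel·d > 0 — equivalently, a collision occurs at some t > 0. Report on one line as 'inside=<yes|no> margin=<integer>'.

d = (-11, -14),  |d|² = 317;  R = 4+7 = 11,  c = 317−11² = 196
v_rel = (7, 3),  |v_rel|² = 58;  v_rel·d = (7)·(-11) + (3)·(-14) = -119
58·t² + 238·t + 196 = 0  ⇒  m = (-119)² − 58·196 = 2793
m = 2793 > 0,  v_rel·d = -119 < 0  ⇒  outside

inside=no margin=2793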